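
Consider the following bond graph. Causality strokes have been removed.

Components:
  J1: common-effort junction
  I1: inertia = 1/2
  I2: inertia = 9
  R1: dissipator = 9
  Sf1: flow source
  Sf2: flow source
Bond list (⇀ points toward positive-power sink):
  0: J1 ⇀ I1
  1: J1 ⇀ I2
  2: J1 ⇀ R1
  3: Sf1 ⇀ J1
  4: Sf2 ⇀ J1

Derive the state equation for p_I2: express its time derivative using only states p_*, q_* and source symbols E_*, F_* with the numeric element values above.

β3 stroke→Sf1  (source Sf1 imposes f)
β4 stroke→Sf2  (source Sf2 imposes f)
β0 stroke→I1  (I1 outputs flow p/I1)
β1 stroke→I2  (I2: I, integral causality)
β2 stroke→J1  (closing 0-jn rule on J1)

dp_I2/dt = 9*F_Sf1 + 9*F_Sf2 - 18*p_I1 - p_I2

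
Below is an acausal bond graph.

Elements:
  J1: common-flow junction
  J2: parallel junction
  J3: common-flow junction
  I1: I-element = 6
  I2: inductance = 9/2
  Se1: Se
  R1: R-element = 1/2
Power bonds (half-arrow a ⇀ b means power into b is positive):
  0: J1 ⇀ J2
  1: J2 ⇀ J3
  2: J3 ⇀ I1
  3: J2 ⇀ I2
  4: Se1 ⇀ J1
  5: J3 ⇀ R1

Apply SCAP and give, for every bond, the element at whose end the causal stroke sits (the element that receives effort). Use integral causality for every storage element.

β0 stroke at J2
β1 stroke at J3
β2 stroke at I1
β3 stroke at I2
β4 stroke at J1
β5 stroke at J3

b4 |J1  (Se1 (Se) sets effort on bond)
b0 |J2  (closing 1-jn rule on J1)
b1 |J3  (J2: bond 0 brought effort, rest push out)
b3 |I2  (0-jn J2 has e-setter on 0)
b2 |I1  (prefer integral on I1)
b5 |J3  (1-jn J3 has f-setter on 2)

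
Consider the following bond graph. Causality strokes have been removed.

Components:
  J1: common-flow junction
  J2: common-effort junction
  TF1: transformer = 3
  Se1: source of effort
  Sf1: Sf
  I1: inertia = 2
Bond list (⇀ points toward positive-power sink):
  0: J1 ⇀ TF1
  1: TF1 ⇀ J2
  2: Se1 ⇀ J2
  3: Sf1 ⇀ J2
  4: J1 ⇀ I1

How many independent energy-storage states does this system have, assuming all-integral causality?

β2 stroke→J2  (source Se1 imposes e)
β3 stroke→Sf1  (Sf1 (Sf) sets flow on bond)
β1 stroke→TF1  (0-jn J2 has e-setter on 2)
β0 stroke→J1  (TF TF1: opposite of bond 1)
β4 stroke→I1  (J1 needs exactly one f-in)

1  (I1 all integral)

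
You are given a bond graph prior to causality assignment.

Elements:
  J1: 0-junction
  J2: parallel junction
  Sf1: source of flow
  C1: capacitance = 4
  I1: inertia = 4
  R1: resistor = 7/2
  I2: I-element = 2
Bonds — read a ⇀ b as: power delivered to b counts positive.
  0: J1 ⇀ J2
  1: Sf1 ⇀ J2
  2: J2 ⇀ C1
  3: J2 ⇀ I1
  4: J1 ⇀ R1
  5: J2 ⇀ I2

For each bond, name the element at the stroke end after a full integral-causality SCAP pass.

bond 0 →J1
bond 1 →Sf1
bond 2 →J2
bond 3 →I1
bond 4 →R1
bond 5 →I2

β1 →Sf1  (Sf1 fixes flow; stroke at Sf1)
β2 →J2  (C1: C, integral causality)
β0 →J1  (common-e at J2 fixed by 2)
β3 →I1  (J2: bond 2 brought effort, rest push out)
β5 →I2  (J2: bond 2 brought effort, rest push out)
β4 →R1  (0-jn J1 has e-setter on 0)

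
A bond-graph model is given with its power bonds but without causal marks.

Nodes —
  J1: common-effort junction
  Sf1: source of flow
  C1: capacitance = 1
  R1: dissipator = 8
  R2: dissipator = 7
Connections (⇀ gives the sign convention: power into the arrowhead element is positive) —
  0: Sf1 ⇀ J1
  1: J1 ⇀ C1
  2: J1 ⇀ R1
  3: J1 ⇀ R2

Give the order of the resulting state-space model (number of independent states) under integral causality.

1  (C1 all integral)

b0 stroke→Sf1  (Sf1 (Sf) sets flow on bond)
b1 stroke→J1  (C1 outputs effort q/C1)
b2 stroke→R1  (0-jn J1 has e-setter on 1)
b3 stroke→R2  (0-jn J1 has e-setter on 1)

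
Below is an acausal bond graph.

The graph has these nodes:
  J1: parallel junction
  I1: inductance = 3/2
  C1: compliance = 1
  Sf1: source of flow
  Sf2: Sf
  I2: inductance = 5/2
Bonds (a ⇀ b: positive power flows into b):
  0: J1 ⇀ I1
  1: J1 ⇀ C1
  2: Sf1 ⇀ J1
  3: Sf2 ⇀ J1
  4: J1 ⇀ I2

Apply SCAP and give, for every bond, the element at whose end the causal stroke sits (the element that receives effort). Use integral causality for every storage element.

#2 stroke at Sf1  (Sf1: flow source, stroke at near end)
#3 stroke at Sf2  (Sf2 fixes flow; stroke at Sf2)
#0 stroke at I1  (I1: I, integral causality)
#1 stroke at J1  (C1 integral (e out))
#4 stroke at I2  (common-e at J1 fixed by 1)

β0 stroke at I1
β1 stroke at J1
β2 stroke at Sf1
β3 stroke at Sf2
β4 stroke at I2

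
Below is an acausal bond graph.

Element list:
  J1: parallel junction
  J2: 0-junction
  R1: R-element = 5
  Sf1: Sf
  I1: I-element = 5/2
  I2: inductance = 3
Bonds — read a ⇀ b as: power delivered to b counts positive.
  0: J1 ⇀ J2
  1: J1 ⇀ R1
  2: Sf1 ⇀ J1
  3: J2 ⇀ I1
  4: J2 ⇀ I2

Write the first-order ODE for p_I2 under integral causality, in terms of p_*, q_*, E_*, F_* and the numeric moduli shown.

dp_I2/dt = 5*F_Sf1 - 2*p_I1 - 5*p_I2/3

bond 2 →Sf1  (Sf1 (Sf) sets flow on bond)
bond 3 →I1  (I1 integral (f out))
bond 4 →I2  (prefer integral on I2)
bond 0 →J2  (only one effort-in slot at J2)
bond 1 →J1  (J1: last free bond brings effort in)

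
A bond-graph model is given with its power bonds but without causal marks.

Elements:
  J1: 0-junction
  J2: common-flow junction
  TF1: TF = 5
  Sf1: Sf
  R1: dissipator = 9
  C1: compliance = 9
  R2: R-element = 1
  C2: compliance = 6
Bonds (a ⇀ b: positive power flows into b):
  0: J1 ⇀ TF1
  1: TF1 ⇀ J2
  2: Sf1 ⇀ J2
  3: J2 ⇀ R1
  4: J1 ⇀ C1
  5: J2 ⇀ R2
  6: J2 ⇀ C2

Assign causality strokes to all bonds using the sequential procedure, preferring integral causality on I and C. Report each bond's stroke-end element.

bond 2 stroke→Sf1  (Sf1: flow source, stroke at near end)
bond 1 stroke→J2  (1-jn J2 has f-setter on 2)
bond 3 stroke→J2  (J2: bond 2 brought flow, rest push out)
bond 5 stroke→J2  (common-f at J2 fixed by 2)
bond 6 stroke→J2  (J2 flow already set via bond 2)
bond 0 stroke→TF1  (TF1 one-in-one-out from 1)
bond 4 stroke→J1  (J1 needs exactly one e-in)

b0 stroke→TF1
b1 stroke→J2
b2 stroke→Sf1
b3 stroke→J2
b4 stroke→J1
b5 stroke→J2
b6 stroke→J2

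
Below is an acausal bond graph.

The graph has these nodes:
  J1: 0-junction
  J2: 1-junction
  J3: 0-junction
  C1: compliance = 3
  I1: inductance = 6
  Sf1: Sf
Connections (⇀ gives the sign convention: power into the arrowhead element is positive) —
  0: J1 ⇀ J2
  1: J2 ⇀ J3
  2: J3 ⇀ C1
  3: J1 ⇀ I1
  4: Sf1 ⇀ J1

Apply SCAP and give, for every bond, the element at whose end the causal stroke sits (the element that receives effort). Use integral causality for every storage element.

bond 4 stroke→Sf1  (Sf1: flow source, stroke at near end)
bond 2 stroke→J3  (C1: C, integral causality)
bond 1 stroke→J2  (common-e at J3 fixed by 2)
bond 0 stroke→J1  (only one flow-in slot at J2)
bond 3 stroke→I1  (J1 effort already set via bond 0)

b0 stroke at J1
b1 stroke at J2
b2 stroke at J3
b3 stroke at I1
b4 stroke at Sf1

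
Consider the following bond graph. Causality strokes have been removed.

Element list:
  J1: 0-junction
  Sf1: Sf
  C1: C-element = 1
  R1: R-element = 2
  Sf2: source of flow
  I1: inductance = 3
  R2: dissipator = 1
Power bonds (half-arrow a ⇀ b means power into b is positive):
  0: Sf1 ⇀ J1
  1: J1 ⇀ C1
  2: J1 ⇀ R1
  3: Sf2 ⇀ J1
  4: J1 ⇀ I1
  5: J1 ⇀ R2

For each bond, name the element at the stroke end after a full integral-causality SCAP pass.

β0 |Sf1
β1 |J1
β2 |R1
β3 |Sf2
β4 |I1
β5 |R2

b0 |Sf1  (Sf1 fixes flow; stroke at Sf1)
b3 |Sf2  (source Sf2 imposes f)
b1 |J1  (prefer integral on C1)
b2 |R1  (J1: bond 1 brought effort, rest push out)
b4 |I1  (0-jn J1 has e-setter on 1)
b5 |R2  (common-e at J1 fixed by 1)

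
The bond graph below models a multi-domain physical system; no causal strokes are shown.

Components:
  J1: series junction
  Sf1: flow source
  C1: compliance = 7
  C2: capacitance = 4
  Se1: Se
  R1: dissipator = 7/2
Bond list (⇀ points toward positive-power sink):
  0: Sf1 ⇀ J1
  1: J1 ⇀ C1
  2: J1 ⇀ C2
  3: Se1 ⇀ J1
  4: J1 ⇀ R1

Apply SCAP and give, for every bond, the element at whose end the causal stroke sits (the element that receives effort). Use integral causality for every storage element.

bond 0 stroke at Sf1
bond 1 stroke at J1
bond 2 stroke at J1
bond 3 stroke at J1
bond 4 stroke at J1

β0 stroke→Sf1  (Sf1: flow source, stroke at near end)
β3 stroke→J1  (source Se1 imposes e)
β1 stroke→J1  (J1: bond 0 brought flow, rest push out)
β2 stroke→J1  (J1 flow already set via bond 0)
β4 stroke→J1  (J1 flow already set via bond 0)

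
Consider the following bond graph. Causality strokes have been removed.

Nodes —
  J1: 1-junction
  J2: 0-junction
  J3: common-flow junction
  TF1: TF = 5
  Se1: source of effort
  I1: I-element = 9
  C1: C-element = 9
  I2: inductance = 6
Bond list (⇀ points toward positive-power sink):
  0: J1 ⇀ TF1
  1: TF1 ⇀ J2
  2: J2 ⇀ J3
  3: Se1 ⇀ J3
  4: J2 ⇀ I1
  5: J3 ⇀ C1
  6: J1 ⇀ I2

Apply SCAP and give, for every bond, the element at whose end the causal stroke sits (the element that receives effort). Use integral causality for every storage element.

β3 |J3  (Se1 (Se) sets effort on bond)
β4 |I1  (I1 integral (f out))
β5 |J3  (prefer integral on C1)
β2 |J2  (closing 1-jn rule on J3)
β1 |TF1  (J2: bond 2 brought effort, rest push out)
β0 |J1  (TF1: transformer flips bond 1)
β6 |I2  (closing 1-jn rule on J1)

β0 →J1
β1 →TF1
β2 →J2
β3 →J3
β4 →I1
β5 →J3
β6 →I2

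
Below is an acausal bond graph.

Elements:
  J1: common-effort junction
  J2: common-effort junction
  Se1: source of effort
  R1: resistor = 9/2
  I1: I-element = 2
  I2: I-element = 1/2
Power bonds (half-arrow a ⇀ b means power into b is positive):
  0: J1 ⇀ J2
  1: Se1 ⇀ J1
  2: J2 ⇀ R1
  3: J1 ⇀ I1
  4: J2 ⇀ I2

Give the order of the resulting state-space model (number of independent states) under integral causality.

b1 |J1  (Se1 (Se) sets effort on bond)
b0 |J2  (J1: bond 1 brought effort, rest push out)
b3 |I1  (common-e at J1 fixed by 1)
b2 |R1  (common-e at J2 fixed by 0)
b4 |I2  (0-jn J2 has e-setter on 0)

2  (I1, I2 all integral)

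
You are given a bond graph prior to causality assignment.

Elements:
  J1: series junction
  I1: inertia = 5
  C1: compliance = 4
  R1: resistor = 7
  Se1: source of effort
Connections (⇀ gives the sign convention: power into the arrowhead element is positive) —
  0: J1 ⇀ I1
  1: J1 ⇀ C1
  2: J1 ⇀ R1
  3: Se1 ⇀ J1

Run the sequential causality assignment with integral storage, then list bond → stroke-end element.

β3 stroke→J1  (Se1 (Se) sets effort on bond)
β0 stroke→I1  (I1 integral (f out))
β1 stroke→J1  (J1 flow already set via bond 0)
β2 stroke→J1  (J1: bond 0 brought flow, rest push out)

#0 |I1
#1 |J1
#2 |J1
#3 |J1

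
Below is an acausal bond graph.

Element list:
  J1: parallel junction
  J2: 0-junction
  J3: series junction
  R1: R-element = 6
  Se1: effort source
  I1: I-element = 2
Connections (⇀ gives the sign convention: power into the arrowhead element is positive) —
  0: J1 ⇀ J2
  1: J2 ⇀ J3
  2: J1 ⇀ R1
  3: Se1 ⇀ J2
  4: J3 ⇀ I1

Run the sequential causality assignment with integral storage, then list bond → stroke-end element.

bond 3 stroke at J2  (Se1 (Se) sets effort on bond)
bond 0 stroke at J1  (J2: bond 3 brought effort, rest push out)
bond 1 stroke at J3  (0-jn J2 has e-setter on 3)
bond 4 stroke at I1  (closing 1-jn rule on J3)
bond 2 stroke at R1  (common-e at J1 fixed by 0)

β0 stroke→J1
β1 stroke→J3
β2 stroke→R1
β3 stroke→J2
β4 stroke→I1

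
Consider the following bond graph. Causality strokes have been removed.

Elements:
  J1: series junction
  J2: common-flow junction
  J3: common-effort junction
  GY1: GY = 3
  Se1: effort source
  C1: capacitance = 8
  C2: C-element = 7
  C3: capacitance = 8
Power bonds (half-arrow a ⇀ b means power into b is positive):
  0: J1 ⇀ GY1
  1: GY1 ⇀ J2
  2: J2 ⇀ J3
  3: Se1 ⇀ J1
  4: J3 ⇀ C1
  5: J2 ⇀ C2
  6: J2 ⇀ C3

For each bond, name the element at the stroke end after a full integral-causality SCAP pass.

b0 stroke→GY1
b1 stroke→GY1
b2 stroke→J2
b3 stroke→J1
b4 stroke→J3
b5 stroke→J2
b6 stroke→J2

#3 →J1  (Se1 fixes effort; stroke away)
#0 →GY1  (only one flow-in slot at J1)
#1 →GY1  (GY GY1: same side as bond 0)
#2 →J2  (J2 flow already set via bond 1)
#5 →J2  (1-jn J2 has f-setter on 1)
#6 →J2  (J2 flow already set via bond 1)
#4 →J3  (J3: last free bond brings effort in)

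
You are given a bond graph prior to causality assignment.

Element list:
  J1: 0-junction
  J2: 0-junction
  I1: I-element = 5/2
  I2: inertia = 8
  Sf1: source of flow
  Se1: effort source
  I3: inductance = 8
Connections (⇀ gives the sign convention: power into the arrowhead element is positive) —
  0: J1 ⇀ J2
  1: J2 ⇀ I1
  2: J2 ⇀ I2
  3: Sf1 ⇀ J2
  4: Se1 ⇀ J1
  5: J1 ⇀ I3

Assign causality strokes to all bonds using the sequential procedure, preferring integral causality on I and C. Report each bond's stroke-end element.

b0 stroke at J2
b1 stroke at I1
b2 stroke at I2
b3 stroke at Sf1
b4 stroke at J1
b5 stroke at I3

b3 stroke→Sf1  (Sf1 fixes flow; stroke at Sf1)
b4 stroke→J1  (Se1: effort source, stroke at far end)
b0 stroke→J2  (0-jn J1 has e-setter on 4)
b5 stroke→I3  (0-jn J1 has e-setter on 4)
b1 stroke→I1  (J2: bond 0 brought effort, rest push out)
b2 stroke→I2  (J2: bond 0 brought effort, rest push out)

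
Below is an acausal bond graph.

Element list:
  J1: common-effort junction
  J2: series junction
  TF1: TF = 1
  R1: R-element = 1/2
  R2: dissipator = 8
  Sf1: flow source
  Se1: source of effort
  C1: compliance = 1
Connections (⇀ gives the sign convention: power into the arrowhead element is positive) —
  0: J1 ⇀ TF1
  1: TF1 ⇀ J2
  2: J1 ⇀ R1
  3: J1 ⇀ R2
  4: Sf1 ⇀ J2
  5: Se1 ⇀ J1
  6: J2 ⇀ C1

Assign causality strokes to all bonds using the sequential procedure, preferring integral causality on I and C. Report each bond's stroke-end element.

bond 0 stroke→TF1
bond 1 stroke→J2
bond 2 stroke→R1
bond 3 stroke→R2
bond 4 stroke→Sf1
bond 5 stroke→J1
bond 6 stroke→J2

b4 →Sf1  (source Sf1 imposes f)
b5 →J1  (Se1 (Se) sets effort on bond)
b0 →TF1  (common-e at J1 fixed by 5)
b2 →R1  (J1 effort already set via bond 5)
b3 →R2  (common-e at J1 fixed by 5)
b1 →J2  (J2: bond 4 brought flow, rest push out)
b6 →J2  (J2 flow already set via bond 4)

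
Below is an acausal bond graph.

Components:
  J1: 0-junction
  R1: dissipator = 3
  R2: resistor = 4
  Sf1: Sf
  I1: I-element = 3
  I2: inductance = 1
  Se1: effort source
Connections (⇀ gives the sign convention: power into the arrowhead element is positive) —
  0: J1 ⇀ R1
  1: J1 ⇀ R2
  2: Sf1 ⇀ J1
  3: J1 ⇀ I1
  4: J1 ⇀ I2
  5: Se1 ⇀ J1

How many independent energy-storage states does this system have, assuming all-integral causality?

#2 stroke at Sf1  (Sf1 fixes flow; stroke at Sf1)
#5 stroke at J1  (Se1: effort source, stroke at far end)
#0 stroke at R1  (J1: bond 5 brought effort, rest push out)
#1 stroke at R2  (J1: bond 5 brought effort, rest push out)
#3 stroke at I1  (J1: bond 5 brought effort, rest push out)
#4 stroke at I2  (J1: bond 5 brought effort, rest push out)

2  (I1, I2 all integral)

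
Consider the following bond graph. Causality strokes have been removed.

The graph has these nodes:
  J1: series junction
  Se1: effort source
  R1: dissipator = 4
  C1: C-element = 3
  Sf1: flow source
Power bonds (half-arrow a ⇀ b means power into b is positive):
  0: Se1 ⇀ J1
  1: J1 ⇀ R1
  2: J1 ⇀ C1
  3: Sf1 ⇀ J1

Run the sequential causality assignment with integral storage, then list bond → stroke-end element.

b0 stroke→J1  (Se1: effort source, stroke at far end)
b3 stroke→Sf1  (Sf1 fixes flow; stroke at Sf1)
b1 stroke→J1  (J1: bond 3 brought flow, rest push out)
b2 stroke→J1  (J1: bond 3 brought flow, rest push out)

b0 stroke→J1
b1 stroke→J1
b2 stroke→J1
b3 stroke→Sf1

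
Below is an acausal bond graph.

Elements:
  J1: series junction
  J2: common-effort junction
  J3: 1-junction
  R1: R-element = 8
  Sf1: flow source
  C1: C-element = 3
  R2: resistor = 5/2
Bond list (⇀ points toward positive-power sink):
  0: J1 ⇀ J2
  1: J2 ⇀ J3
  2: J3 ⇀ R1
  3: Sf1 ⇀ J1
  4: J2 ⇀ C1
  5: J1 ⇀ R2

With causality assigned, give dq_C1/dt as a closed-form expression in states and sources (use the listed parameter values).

β3 →Sf1  (Sf1 fixes flow; stroke at Sf1)
β0 →J1  (J1: bond 3 brought flow, rest push out)
β5 →J1  (J1: bond 3 brought flow, rest push out)
β4 →J2  (prefer integral on C1)
β1 →J3  (0-jn J2 has e-setter on 4)
β2 →R1  (only one flow-in slot at J3)

dq_C1/dt = F_Sf1 - q_C1/24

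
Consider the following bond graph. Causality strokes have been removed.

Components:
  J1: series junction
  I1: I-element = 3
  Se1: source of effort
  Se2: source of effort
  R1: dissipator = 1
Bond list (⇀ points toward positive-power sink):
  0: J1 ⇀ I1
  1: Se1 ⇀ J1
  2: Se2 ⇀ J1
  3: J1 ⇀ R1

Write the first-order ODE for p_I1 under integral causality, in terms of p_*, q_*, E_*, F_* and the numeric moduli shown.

#1 →J1  (Se1 (Se) sets effort on bond)
#2 →J1  (Se2 (Se) sets effort on bond)
#0 →I1  (I1 integral (f out))
#3 →J1  (1-jn J1 has f-setter on 0)

dp_I1/dt = E_Se1 + E_Se2 - p_I1/3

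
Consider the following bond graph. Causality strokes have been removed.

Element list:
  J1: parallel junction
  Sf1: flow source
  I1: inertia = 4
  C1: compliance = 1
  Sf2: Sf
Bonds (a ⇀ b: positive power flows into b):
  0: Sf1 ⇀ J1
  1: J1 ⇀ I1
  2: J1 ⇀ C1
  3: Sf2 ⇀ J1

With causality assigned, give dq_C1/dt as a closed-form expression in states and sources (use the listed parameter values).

#0 stroke→Sf1  (Sf1: flow source, stroke at near end)
#3 stroke→Sf2  (source Sf2 imposes f)
#1 stroke→I1  (I1 integral (f out))
#2 stroke→J1  (only one effort-in slot at J1)

dq_C1/dt = F_Sf1 + F_Sf2 - p_I1/4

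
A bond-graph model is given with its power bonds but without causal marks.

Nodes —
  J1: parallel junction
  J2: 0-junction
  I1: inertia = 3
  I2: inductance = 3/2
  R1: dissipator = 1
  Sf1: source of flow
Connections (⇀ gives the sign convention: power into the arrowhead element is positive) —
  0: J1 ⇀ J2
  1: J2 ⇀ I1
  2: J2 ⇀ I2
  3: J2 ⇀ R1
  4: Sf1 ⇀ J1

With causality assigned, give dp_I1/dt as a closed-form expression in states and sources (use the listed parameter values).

bond 4 |Sf1  (Sf1: flow source, stroke at near end)
bond 0 |J1  (J1: last free bond brings effort in)
bond 1 |I1  (I1: I, integral causality)
bond 2 |I2  (prefer integral on I2)
bond 3 |J2  (J2 needs exactly one e-in)

dp_I1/dt = F_Sf1 - p_I1/3 - 2*p_I2/3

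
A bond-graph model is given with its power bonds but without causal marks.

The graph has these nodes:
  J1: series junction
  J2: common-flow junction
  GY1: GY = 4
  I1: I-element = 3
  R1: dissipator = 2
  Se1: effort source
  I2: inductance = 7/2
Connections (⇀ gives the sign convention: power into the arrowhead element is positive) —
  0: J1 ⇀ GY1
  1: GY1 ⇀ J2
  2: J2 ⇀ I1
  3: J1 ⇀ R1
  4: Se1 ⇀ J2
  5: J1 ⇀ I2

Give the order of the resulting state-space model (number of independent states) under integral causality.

2  (I1, I2 all integral)

#4 stroke at J2  (Se1: effort source, stroke at far end)
#2 stroke at I1  (I1 integral (f out))
#1 stroke at J2  (J2 flow already set via bond 2)
#0 stroke at J1  (GY1 both-in/both-out from 1)
#5 stroke at I2  (I2 integral (f out))
#3 stroke at J1  (1-jn J1 has f-setter on 5)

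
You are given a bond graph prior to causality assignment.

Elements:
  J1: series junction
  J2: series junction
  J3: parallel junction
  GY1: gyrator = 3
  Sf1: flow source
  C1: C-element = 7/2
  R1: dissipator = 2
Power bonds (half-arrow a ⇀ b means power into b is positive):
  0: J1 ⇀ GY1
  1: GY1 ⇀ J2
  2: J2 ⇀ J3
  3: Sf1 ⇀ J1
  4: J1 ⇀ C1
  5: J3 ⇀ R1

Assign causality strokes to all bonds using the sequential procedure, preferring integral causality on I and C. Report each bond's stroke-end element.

b3 stroke at Sf1  (Sf1 fixes flow; stroke at Sf1)
b0 stroke at J1  (common-f at J1 fixed by 3)
b4 stroke at J1  (J1 flow already set via bond 3)
b1 stroke at J2  (GY1: gyrator matches bond 0)
b2 stroke at J3  (J2: last free bond brings flow in)
b5 stroke at R1  (common-e at J3 fixed by 2)

#0 →J1
#1 →J2
#2 →J3
#3 →Sf1
#4 →J1
#5 →R1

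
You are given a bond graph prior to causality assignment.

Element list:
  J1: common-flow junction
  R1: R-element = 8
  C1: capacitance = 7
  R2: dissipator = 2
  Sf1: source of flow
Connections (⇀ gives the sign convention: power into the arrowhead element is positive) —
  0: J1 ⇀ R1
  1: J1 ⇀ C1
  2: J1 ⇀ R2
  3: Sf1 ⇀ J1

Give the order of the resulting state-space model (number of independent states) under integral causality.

1  (C1 all integral)

#3 stroke→Sf1  (Sf1: flow source, stroke at near end)
#0 stroke→J1  (J1: bond 3 brought flow, rest push out)
#1 stroke→J1  (J1: bond 3 brought flow, rest push out)
#2 stroke→J1  (J1: bond 3 brought flow, rest push out)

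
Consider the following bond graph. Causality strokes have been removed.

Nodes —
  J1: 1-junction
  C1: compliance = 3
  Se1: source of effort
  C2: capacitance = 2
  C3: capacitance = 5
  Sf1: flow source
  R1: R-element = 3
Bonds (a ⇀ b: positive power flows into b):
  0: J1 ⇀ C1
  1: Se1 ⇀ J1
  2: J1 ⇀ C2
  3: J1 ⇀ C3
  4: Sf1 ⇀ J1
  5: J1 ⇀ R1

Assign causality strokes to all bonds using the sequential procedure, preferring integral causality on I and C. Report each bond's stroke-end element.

#1 stroke at J1  (Se1 fixes effort; stroke away)
#4 stroke at Sf1  (Sf1 fixes flow; stroke at Sf1)
#0 stroke at J1  (1-jn J1 has f-setter on 4)
#2 stroke at J1  (J1: bond 4 brought flow, rest push out)
#3 stroke at J1  (1-jn J1 has f-setter on 4)
#5 stroke at J1  (1-jn J1 has f-setter on 4)

#0 |J1
#1 |J1
#2 |J1
#3 |J1
#4 |Sf1
#5 |J1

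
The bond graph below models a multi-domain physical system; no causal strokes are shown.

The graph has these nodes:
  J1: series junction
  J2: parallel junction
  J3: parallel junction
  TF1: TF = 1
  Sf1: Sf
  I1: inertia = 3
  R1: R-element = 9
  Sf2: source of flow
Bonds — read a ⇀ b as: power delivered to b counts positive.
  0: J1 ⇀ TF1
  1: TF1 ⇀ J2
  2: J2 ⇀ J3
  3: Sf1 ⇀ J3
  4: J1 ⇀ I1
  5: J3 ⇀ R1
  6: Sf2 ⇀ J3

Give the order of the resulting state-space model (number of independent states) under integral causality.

1  (I1 all integral)

bond 3 stroke at Sf1  (Sf1 fixes flow; stroke at Sf1)
bond 6 stroke at Sf2  (Sf2: flow source, stroke at near end)
bond 4 stroke at I1  (prefer integral on I1)
bond 0 stroke at J1  (J1: bond 4 brought flow, rest push out)
bond 1 stroke at TF1  (TF TF1: opposite of bond 0)
bond 2 stroke at J2  (J2: last free bond brings effort in)
bond 5 stroke at J3  (closing 0-jn rule on J3)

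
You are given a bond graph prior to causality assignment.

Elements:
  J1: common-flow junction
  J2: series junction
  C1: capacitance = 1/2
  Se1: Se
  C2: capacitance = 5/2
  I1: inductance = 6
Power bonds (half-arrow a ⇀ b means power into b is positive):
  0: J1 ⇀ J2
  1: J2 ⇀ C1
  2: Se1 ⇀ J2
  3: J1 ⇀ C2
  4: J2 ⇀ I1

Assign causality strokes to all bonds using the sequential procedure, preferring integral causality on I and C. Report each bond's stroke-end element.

β0 →J2
β1 →J2
β2 →J2
β3 →J1
β4 →I1

β2 |J2  (Se1 (Se) sets effort on bond)
β1 |J2  (C1 integral (e out))
β3 |J1  (C2 outputs effort q/C2)
β0 |J2  (J1: last free bond brings flow in)
β4 |I1  (only one flow-in slot at J2)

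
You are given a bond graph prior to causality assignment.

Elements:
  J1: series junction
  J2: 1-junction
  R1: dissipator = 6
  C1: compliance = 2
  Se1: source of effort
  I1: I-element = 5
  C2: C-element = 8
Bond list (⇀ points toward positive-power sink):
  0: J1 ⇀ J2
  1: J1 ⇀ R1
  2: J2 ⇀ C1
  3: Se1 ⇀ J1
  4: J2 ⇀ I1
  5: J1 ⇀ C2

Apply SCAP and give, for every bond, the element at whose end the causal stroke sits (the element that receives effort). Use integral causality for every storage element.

β3 |J1  (Se1 fixes effort; stroke away)
β2 |J2  (C1 outputs effort q/C1)
β4 |I1  (I1: I, integral causality)
β0 |J2  (1-jn J2 has f-setter on 4)
β1 |J1  (J1: bond 0 brought flow, rest push out)
β5 |J1  (common-f at J1 fixed by 0)

#0 stroke→J2
#1 stroke→J1
#2 stroke→J2
#3 stroke→J1
#4 stroke→I1
#5 stroke→J1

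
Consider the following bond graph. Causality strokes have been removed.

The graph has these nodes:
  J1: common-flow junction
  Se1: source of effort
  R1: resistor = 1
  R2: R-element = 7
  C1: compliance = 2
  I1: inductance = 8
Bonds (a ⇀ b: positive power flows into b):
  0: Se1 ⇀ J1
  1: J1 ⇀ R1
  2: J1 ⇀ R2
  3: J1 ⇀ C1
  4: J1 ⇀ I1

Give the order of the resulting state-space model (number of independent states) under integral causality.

2  (C1, I1 all integral)

bond 0 →J1  (source Se1 imposes e)
bond 3 →J1  (C1 integral (e out))
bond 4 →I1  (prefer integral on I1)
bond 1 →J1  (common-f at J1 fixed by 4)
bond 2 →J1  (J1 flow already set via bond 4)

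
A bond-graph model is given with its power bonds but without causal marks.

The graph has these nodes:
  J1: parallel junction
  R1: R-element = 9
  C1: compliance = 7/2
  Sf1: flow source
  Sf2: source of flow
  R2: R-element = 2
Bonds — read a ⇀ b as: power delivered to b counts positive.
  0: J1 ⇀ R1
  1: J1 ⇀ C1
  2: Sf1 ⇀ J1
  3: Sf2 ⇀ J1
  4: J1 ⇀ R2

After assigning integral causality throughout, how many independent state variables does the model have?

1  (C1 all integral)

β2 stroke→Sf1  (Sf1 fixes flow; stroke at Sf1)
β3 stroke→Sf2  (source Sf2 imposes f)
β1 stroke→J1  (C1: C, integral causality)
β0 stroke→R1  (J1: bond 1 brought effort, rest push out)
β4 stroke→R2  (common-e at J1 fixed by 1)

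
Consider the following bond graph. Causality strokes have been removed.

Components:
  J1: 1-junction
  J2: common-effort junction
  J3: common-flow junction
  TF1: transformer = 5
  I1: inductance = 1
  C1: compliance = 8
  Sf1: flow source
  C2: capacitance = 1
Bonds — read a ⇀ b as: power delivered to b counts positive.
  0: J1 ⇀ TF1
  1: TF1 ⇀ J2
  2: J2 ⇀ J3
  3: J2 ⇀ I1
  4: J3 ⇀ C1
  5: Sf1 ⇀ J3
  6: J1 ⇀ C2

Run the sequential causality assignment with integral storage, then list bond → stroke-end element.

b5 stroke→Sf1  (Sf1: flow source, stroke at near end)
b2 stroke→J3  (1-jn J3 has f-setter on 5)
b4 stroke→J3  (J3: bond 5 brought flow, rest push out)
b3 stroke→I1  (prefer integral on I1)
b1 stroke→J2  (closing 0-jn rule on J2)
b0 stroke→TF1  (TF1 one-in-one-out from 1)
b6 stroke→J1  (1-jn J1 has f-setter on 0)

b0 →TF1
b1 →J2
b2 →J3
b3 →I1
b4 →J3
b5 →Sf1
b6 →J1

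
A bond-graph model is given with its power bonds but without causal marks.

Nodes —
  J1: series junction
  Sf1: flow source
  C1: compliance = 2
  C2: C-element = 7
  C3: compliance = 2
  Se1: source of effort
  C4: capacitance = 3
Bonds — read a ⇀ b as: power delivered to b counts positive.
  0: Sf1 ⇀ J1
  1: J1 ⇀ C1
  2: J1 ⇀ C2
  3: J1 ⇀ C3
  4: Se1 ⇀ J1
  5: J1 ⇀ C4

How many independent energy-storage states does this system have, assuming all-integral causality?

4  (C1, C2, C3, C4 all integral)

#0 →Sf1  (Sf1 fixes flow; stroke at Sf1)
#4 →J1  (Se1 (Se) sets effort on bond)
#1 →J1  (1-jn J1 has f-setter on 0)
#2 →J1  (J1: bond 0 brought flow, rest push out)
#3 →J1  (J1: bond 0 brought flow, rest push out)
#5 →J1  (common-f at J1 fixed by 0)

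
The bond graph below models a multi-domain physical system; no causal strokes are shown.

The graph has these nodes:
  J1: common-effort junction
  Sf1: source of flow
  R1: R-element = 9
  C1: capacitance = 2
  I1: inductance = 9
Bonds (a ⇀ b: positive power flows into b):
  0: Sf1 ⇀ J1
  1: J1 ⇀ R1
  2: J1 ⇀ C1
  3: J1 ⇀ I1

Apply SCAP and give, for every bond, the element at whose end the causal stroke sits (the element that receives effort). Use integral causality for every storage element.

#0 |Sf1
#1 |R1
#2 |J1
#3 |I1

#0 →Sf1  (Sf1: flow source, stroke at near end)
#2 →J1  (prefer integral on C1)
#1 →R1  (J1 effort already set via bond 2)
#3 →I1  (J1: bond 2 brought effort, rest push out)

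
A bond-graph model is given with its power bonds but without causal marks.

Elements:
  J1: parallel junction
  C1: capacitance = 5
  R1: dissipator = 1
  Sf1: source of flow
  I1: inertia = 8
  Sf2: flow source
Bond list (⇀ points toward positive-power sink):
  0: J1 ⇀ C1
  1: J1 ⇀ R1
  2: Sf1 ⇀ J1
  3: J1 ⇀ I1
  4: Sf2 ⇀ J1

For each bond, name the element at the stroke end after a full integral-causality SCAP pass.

b2 stroke→Sf1  (Sf1 fixes flow; stroke at Sf1)
b4 stroke→Sf2  (Sf2 fixes flow; stroke at Sf2)
b0 stroke→J1  (C1 integral (e out))
b1 stroke→R1  (J1: bond 0 brought effort, rest push out)
b3 stroke→I1  (0-jn J1 has e-setter on 0)

β0 stroke→J1
β1 stroke→R1
β2 stroke→Sf1
β3 stroke→I1
β4 stroke→Sf2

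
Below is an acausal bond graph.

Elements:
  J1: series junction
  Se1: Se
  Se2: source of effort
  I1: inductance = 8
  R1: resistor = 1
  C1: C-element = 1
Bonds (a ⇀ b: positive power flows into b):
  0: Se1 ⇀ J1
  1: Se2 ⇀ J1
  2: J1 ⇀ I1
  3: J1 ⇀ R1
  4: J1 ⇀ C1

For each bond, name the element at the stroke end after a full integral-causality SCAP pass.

bond 0 stroke→J1
bond 1 stroke→J1
bond 2 stroke→I1
bond 3 stroke→J1
bond 4 stroke→J1

bond 0 stroke→J1  (Se1 fixes effort; stroke away)
bond 1 stroke→J1  (Se2 fixes effort; stroke away)
bond 2 stroke→I1  (prefer integral on I1)
bond 3 stroke→J1  (common-f at J1 fixed by 2)
bond 4 stroke→J1  (common-f at J1 fixed by 2)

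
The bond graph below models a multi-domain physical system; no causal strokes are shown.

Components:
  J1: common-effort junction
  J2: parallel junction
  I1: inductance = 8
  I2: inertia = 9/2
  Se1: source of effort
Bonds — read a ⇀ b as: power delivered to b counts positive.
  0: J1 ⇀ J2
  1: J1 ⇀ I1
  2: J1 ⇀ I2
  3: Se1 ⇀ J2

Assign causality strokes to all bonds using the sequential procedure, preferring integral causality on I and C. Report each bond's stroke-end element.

#0 |J1
#1 |I1
#2 |I2
#3 |J2

#3 stroke at J2  (source Se1 imposes e)
#0 stroke at J1  (J2 effort already set via bond 3)
#1 stroke at I1  (common-e at J1 fixed by 0)
#2 stroke at I2  (J1: bond 0 brought effort, rest push out)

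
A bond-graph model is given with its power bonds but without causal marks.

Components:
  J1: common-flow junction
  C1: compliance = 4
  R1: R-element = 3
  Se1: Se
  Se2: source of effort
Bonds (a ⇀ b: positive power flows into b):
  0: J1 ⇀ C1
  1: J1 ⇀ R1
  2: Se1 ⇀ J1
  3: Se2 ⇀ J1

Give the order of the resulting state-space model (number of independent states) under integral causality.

#2 stroke at J1  (Se1 fixes effort; stroke away)
#3 stroke at J1  (Se2 fixes effort; stroke away)
#0 stroke at J1  (prefer integral on C1)
#1 stroke at R1  (closing 1-jn rule on J1)

1  (C1 all integral)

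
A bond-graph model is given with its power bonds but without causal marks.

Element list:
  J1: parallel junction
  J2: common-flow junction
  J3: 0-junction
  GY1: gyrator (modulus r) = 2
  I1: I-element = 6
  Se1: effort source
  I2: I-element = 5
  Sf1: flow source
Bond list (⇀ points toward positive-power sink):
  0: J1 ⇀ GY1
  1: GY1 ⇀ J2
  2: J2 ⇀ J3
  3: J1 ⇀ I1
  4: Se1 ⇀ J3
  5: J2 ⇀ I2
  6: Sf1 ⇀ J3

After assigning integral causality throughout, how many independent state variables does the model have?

#4 stroke→J3  (Se1 (Se) sets effort on bond)
#6 stroke→Sf1  (source Sf1 imposes f)
#2 stroke→J2  (J3: bond 4 brought effort, rest push out)
#3 stroke→I1  (prefer integral on I1)
#0 stroke→J1  (J1: last free bond brings effort in)
#1 stroke→J2  (GY1: gyrator matches bond 0)
#5 stroke→I2  (closing 1-jn rule on J2)

2  (I1, I2 all integral)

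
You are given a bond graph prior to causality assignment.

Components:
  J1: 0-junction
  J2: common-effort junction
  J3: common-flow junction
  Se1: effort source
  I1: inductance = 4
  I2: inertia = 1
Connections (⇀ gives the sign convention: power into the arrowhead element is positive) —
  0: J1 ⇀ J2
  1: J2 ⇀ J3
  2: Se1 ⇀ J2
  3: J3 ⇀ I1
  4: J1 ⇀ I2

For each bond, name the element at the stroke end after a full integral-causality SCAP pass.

#2 stroke at J2  (Se1: effort source, stroke at far end)
#0 stroke at J1  (J2 effort already set via bond 2)
#1 stroke at J3  (J2 effort already set via bond 2)
#3 stroke at I1  (only one flow-in slot at J3)
#4 stroke at I2  (0-jn J1 has e-setter on 0)

b0 stroke at J1
b1 stroke at J3
b2 stroke at J2
b3 stroke at I1
b4 stroke at I2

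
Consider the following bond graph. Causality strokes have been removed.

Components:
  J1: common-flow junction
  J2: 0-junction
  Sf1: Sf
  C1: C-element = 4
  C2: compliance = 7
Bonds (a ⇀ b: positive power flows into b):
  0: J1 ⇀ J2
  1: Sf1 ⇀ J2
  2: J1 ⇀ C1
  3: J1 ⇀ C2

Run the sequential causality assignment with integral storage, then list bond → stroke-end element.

bond 0 |J2
bond 1 |Sf1
bond 2 |J1
bond 3 |J1

#1 stroke→Sf1  (Sf1: flow source, stroke at near end)
#0 stroke→J2  (closing 0-jn rule on J2)
#2 stroke→J1  (J1: bond 0 brought flow, rest push out)
#3 stroke→J1  (1-jn J1 has f-setter on 0)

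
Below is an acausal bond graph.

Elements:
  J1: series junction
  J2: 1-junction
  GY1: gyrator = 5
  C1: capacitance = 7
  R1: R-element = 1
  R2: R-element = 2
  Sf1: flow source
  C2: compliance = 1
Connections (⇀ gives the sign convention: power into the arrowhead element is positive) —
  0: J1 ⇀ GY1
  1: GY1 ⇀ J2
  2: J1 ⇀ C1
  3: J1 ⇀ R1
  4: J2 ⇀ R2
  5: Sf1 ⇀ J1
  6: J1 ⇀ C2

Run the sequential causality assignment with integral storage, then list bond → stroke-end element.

b5 →Sf1  (Sf1: flow source, stroke at near end)
b0 →J1  (1-jn J1 has f-setter on 5)
b2 →J1  (common-f at J1 fixed by 5)
b3 →J1  (J1: bond 5 brought flow, rest push out)
b6 →J1  (J1: bond 5 brought flow, rest push out)
b1 →J2  (GY GY1: same side as bond 0)
b4 →R2  (J2 needs exactly one f-in)

β0 →J1
β1 →J2
β2 →J1
β3 →J1
β4 →R2
β5 →Sf1
β6 →J1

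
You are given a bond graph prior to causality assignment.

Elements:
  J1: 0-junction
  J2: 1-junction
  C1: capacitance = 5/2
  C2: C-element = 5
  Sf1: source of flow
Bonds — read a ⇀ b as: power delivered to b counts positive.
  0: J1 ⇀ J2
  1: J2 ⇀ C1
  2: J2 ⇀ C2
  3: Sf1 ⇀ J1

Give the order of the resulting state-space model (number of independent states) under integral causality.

2  (C1, C2 all integral)

bond 3 |Sf1  (source Sf1 imposes f)
bond 0 |J1  (J1 needs exactly one e-in)
bond 1 |J2  (J2 flow already set via bond 0)
bond 2 |J2  (J2: bond 0 brought flow, rest push out)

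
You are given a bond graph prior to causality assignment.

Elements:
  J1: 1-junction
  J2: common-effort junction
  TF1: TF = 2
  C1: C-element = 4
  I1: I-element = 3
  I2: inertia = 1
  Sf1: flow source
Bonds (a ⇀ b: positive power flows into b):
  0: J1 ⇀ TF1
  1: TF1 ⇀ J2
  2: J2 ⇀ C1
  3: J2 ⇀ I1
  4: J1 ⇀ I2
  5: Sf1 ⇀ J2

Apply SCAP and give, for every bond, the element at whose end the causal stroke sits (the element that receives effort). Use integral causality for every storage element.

bond 0 |J1
bond 1 |TF1
bond 2 |J2
bond 3 |I1
bond 4 |I2
bond 5 |Sf1

b5 stroke at Sf1  (Sf1: flow source, stroke at near end)
b2 stroke at J2  (prefer integral on C1)
b1 stroke at TF1  (J2 effort already set via bond 2)
b3 stroke at I1  (J2: bond 2 brought effort, rest push out)
b0 stroke at J1  (TF1: transformer flips bond 1)
b4 stroke at I2  (only one flow-in slot at J1)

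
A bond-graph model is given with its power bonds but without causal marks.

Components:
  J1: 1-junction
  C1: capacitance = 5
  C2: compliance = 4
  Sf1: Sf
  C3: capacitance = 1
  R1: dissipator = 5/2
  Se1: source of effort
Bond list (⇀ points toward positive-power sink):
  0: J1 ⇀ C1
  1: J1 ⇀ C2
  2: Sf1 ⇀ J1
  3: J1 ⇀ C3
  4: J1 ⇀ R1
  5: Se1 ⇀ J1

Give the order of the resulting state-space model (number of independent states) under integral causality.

b2 stroke at Sf1  (Sf1: flow source, stroke at near end)
b5 stroke at J1  (Se1 (Se) sets effort on bond)
b0 stroke at J1  (J1 flow already set via bond 2)
b1 stroke at J1  (1-jn J1 has f-setter on 2)
b3 stroke at J1  (J1 flow already set via bond 2)
b4 stroke at J1  (J1: bond 2 brought flow, rest push out)

3  (C1, C2, C3 all integral)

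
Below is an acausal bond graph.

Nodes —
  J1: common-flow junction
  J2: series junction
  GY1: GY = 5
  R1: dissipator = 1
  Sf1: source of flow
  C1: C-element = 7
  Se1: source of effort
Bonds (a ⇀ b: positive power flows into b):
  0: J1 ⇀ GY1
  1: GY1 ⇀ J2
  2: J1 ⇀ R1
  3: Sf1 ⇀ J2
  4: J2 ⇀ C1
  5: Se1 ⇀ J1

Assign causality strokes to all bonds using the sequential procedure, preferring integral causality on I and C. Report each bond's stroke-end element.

#0 stroke at J1
#1 stroke at J2
#2 stroke at R1
#3 stroke at Sf1
#4 stroke at J2
#5 stroke at J1

#3 stroke at Sf1  (Sf1 fixes flow; stroke at Sf1)
#5 stroke at J1  (Se1 fixes effort; stroke away)
#1 stroke at J2  (J2 flow already set via bond 3)
#4 stroke at J2  (common-f at J2 fixed by 3)
#0 stroke at J1  (GY GY1: same side as bond 1)
#2 stroke at R1  (only one flow-in slot at J1)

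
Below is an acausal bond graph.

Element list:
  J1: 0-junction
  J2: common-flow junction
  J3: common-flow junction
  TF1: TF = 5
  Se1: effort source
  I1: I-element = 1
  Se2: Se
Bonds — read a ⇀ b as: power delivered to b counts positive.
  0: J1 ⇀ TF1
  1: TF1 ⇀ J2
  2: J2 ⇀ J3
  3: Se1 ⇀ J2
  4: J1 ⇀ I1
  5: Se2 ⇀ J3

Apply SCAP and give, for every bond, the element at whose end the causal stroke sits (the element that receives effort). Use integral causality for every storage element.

bond 3 stroke→J2  (source Se1 imposes e)
bond 5 stroke→J3  (source Se2 imposes e)
bond 2 stroke→J2  (J3 needs exactly one f-in)
bond 1 stroke→TF1  (J2 needs exactly one f-in)
bond 0 stroke→J1  (TF1: transformer flips bond 1)
bond 4 stroke→I1  (common-e at J1 fixed by 0)

bond 0 →J1
bond 1 →TF1
bond 2 →J2
bond 3 →J2
bond 4 →I1
bond 5 →J3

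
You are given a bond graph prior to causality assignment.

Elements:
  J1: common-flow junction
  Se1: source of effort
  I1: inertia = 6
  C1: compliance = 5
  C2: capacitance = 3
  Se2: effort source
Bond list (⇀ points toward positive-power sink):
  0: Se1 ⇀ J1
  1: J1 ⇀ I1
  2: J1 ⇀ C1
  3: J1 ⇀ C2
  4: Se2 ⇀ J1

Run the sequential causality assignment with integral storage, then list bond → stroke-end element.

bond 0 |J1
bond 1 |I1
bond 2 |J1
bond 3 |J1
bond 4 |J1

#0 stroke→J1  (Se1 (Se) sets effort on bond)
#4 stroke→J1  (source Se2 imposes e)
#1 stroke→I1  (prefer integral on I1)
#2 stroke→J1  (J1 flow already set via bond 1)
#3 stroke→J1  (J1 flow already set via bond 1)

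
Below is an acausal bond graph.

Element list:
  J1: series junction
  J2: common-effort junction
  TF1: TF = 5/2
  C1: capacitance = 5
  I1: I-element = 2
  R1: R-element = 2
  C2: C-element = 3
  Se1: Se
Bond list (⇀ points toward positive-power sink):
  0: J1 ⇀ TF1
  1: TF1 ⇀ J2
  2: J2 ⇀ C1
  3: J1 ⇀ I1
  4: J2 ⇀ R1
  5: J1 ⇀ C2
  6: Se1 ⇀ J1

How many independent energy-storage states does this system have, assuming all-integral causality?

β6 stroke→J1  (Se1 (Se) sets effort on bond)
β2 stroke→J2  (C1: C, integral causality)
β1 stroke→TF1  (0-jn J2 has e-setter on 2)
β4 stroke→R1  (J2: bond 2 brought effort, rest push out)
β0 stroke→J1  (TF1 one-in-one-out from 1)
β3 stroke→I1  (I1 integral (f out))
β5 stroke→J1  (1-jn J1 has f-setter on 3)

3  (C1, C2, I1 all integral)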